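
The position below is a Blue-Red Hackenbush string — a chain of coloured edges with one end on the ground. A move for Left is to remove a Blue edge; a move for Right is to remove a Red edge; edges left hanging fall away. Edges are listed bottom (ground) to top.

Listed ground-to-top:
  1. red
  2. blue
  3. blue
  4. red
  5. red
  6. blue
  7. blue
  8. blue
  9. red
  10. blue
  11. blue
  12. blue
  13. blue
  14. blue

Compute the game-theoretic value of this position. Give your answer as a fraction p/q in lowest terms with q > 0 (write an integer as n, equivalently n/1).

-3137/8192

Recurse on prefixes of the 14-edge string red blue blue red red blue blue blue red blue blue blue blue blue:
r: Left { · }, Right { 0 } ⇒ simplest -1
rb: Left { -1 }, Right { 0 } ⇒ simplest -1/2
rbb: Left { -1 -1/2 }, Right { 0 } ⇒ simplest -1/4
rbbr: Left { -1 -1/2 }, Right { -1/4 0 } ⇒ simplest -3/8
rbbrr: Left { -1 -1/2 }, Right { -3/8 -1/4 0 } ⇒ simplest -7/16
rbbrrb: Left { -1 -1/2 -7/16 }, Right { -3/8 -1/4 0 } ⇒ simplest -13/32
rbbrrbb: Left { -1 -1/2 -7/16 -13/32 }, Right { -3/8 -1/4 0 } ⇒ simplest -25/64
rbbrrbbb: Left { -1 -1/2 -7/16 -13/32 -25/64 }, Right { -3/8 -1/4 0 } ⇒ simplest -49/128
rbbrrbbbr: Left { -1 -1/2 -7/16 -13/32 -25/64 }, Right { -49/128 -3/8 -1/4 0 } ⇒ simplest -99/256
rbbrrbbbrb: Left { -1 -1/2 -7/16 -13/32 -25/64 -99/256 }, Right { -49/128 -3/8 -1/4 0 } ⇒ simplest -197/512
rbbrrbbbrbb: Left { -1 -1/2 -7/16 -13/32 -25/64 -99/256 -197/512 }, Right { -49/128 -3/8 -1/4 0 } ⇒ simplest -393/1024
rbbrrbbbrbbb: Left { -1 -1/2 -7/16 -13/32 -25/64 -99/256 -197/512 -393/1024 }, Right { -49/128 -3/8 -1/4 0 } ⇒ simplest -785/2048
rbbrrbbbrbbbb: Left { -1 -1/2 -7/16 -13/32 -25/64 -99/256 -197/512 -393/1024 -785/2048 }, Right { -49/128 -3/8 -1/4 0 } ⇒ simplest -1569/4096
rbbrrbbbrbbbbb: Left { -1 -1/2 -7/16 -13/32 -25/64 -99/256 -197/512 -393/1024 -785/2048 -1569/4096 }, Right { -49/128 -3/8 -1/4 0 } ⇒ simplest -3137/8192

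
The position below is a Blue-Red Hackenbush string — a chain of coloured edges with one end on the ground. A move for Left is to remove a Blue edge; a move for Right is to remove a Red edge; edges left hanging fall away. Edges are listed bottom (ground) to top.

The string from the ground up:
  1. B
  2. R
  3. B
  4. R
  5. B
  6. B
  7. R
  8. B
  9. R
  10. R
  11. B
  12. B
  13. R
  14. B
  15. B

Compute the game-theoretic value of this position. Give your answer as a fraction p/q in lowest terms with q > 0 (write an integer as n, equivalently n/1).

step 1: add B to get B; options L={ 0 } R={ (no moves) } — 1
step 2: add R to get BR; options L={ 0 } R={ 1 } — 1/2
step 3: add B to get BRB; options L={ 0, 1/2 } R={ 1 } — 3/4
step 4: add R to get BRBR; options L={ 0, 1/2 } R={ 3/4, 1 } — 5/8
step 5: add B to get BRBRB; options L={ 0, 1/2, 5/8 } R={ 3/4, 1 } — 11/16
step 6: add B to get BRBRBB; options L={ 0, 1/2, 5/8, 11/16 } R={ 3/4, 1 } — 23/32
step 7: add R to get BRBRBBR; options L={ 0, 1/2, 5/8, 11/16 } R={ 23/32, 3/4, 1 } — 45/64
step 8: add B to get BRBRBBRB; options L={ 0, 1/2, 5/8, 11/16, 45/64 } R={ 23/32, 3/4, 1 } — 91/128
step 9: add R to get BRBRBBRBR; options L={ 0, 1/2, 5/8, 11/16, 45/64 } R={ 91/128, 23/32, 3/4, 1 } — 181/256
step 10: add R to get BRBRBBRBRR; options L={ 0, 1/2, 5/8, 11/16, 45/64 } R={ 181/256, 91/128, 23/32, 3/4, 1 } — 361/512
step 11: add B to get BRBRBBRBRRB; options L={ 0, 1/2, 5/8, 11/16, 45/64, 361/512 } R={ 181/256, 91/128, 23/32, 3/4, 1 } — 723/1024
step 12: add B to get BRBRBBRBRRBB; options L={ 0, 1/2, 5/8, 11/16, 45/64, 361/512, 723/1024 } R={ 181/256, 91/128, 23/32, 3/4, 1 } — 1447/2048
step 13: add R to get BRBRBBRBRRBBR; options L={ 0, 1/2, 5/8, 11/16, 45/64, 361/512, 723/1024 } R={ 1447/2048, 181/256, 91/128, 23/32, 3/4, 1 } — 2893/4096
step 14: add B to get BRBRBBRBRRBBRB; options L={ 0, 1/2, 5/8, 11/16, 45/64, 361/512, 723/1024, 2893/4096 } R={ 1447/2048, 181/256, 91/128, 23/32, 3/4, 1 } — 5787/8192
step 15: add B to get BRBRBBRBRRBBRBB; options L={ 0, 1/2, 5/8, 11/16, 45/64, 361/512, 723/1024, 2893/4096, 5787/8192 } R={ 1447/2048, 181/256, 91/128, 23/32, 3/4, 1 } — 11575/16384

11575/16384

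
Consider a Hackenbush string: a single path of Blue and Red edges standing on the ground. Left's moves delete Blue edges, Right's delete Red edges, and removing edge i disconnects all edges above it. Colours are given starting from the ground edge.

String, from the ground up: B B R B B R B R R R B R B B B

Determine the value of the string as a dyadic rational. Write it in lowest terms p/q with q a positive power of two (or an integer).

14895/8192

Build g(s[:k]) for k = 1..15, string s = B B R B B R B R R R B R B B B.
step 1: add B to get B; options L={ 0 } R={ · } gives 1
step 2: add B to get BB; options L={ 0,1 } R={ · } gives 2
step 3: add R to get BBR; options L={ 0,1 } R={ 2 } gives 3/2
step 4: add B to get BBRB; options L={ 0,1,3/2 } R={ 2 } gives 7/4
step 5: add B to get BBRBB; options L={ 0,1,3/2,7/4 } R={ 2 } gives 15/8
step 6: add R to get BBRBBR; options L={ 0,1,3/2,7/4 } R={ 15/8,2 } gives 29/16
step 7: add B to get BBRBBRB; options L={ 0,1,3/2,7/4,29/16 } R={ 15/8,2 } gives 59/32
step 8: add R to get BBRBBRBR; options L={ 0,1,3/2,7/4,29/16 } R={ 59/32,15/8,2 } gives 117/64
step 9: add R to get BBRBBRBRR; options L={ 0,1,3/2,7/4,29/16 } R={ 117/64,59/32,15/8,2 } gives 233/128
step 10: add R to get BBRBBRBRRR; options L={ 0,1,3/2,7/4,29/16 } R={ 233/128,117/64,59/32,15/8,2 } gives 465/256
step 11: add B to get BBRBBRBRRRB; options L={ 0,1,3/2,7/4,29/16,465/256 } R={ 233/128,117/64,59/32,15/8,2 } gives 931/512
step 12: add R to get BBRBBRBRRRBR; options L={ 0,1,3/2,7/4,29/16,465/256 } R={ 931/512,233/128,117/64,59/32,15/8,2 } gives 1861/1024
step 13: add B to get BBRBBRBRRRBRB; options L={ 0,1,3/2,7/4,29/16,465/256,1861/1024 } R={ 931/512,233/128,117/64,59/32,15/8,2 } gives 3723/2048
step 14: add B to get BBRBBRBRRRBRBB; options L={ 0,1,3/2,7/4,29/16,465/256,1861/1024,3723/2048 } R={ 931/512,233/128,117/64,59/32,15/8,2 } gives 7447/4096
step 15: add B to get BBRBBRBRRRBRBBB; options L={ 0,1,3/2,7/4,29/16,465/256,1861/1024,3723/2048,7447/4096 } R={ 931/512,233/128,117/64,59/32,15/8,2 } gives 14895/8192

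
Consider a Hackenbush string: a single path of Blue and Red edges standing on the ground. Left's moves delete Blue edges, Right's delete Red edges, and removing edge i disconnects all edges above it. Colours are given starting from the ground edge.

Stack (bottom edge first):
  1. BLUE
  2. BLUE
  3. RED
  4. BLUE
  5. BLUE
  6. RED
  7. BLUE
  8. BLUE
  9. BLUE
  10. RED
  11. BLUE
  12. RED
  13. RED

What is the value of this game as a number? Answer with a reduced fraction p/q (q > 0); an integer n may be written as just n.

3817/2048

Prefix values for BLUE BLUE RED BLUE BLUE RED BLUE BLUE BLUE RED BLUE RED RED via {L|R} + simplicity:
step 1: add BLUE to get B; options L={ 0 } R={  } -> 1
step 2: add BLUE to get BB; options L={ 0,1 } R={  } -> 2
step 3: add RED to get BBR; options L={ 0,1 } R={ 2 } -> 3/2
step 4: add BLUE to get BBRB; options L={ 0,1,3/2 } R={ 2 } -> 7/4
step 5: add BLUE to get BBRBB; options L={ 0,1,3/2,7/4 } R={ 2 } -> 15/8
step 6: add RED to get BBRBBR; options L={ 0,1,3/2,7/4 } R={ 15/8,2 } -> 29/16
step 7: add BLUE to get BBRBBRB; options L={ 0,1,3/2,7/4,29/16 } R={ 15/8,2 } -> 59/32
step 8: add BLUE to get BBRBBRBB; options L={ 0,1,3/2,7/4,29/16,59/32 } R={ 15/8,2 } -> 119/64
step 9: add BLUE to get BBRBBRBBB; options L={ 0,1,3/2,7/4,29/16,59/32,119/64 } R={ 15/8,2 } -> 239/128
step 10: add RED to get BBRBBRBBBR; options L={ 0,1,3/2,7/4,29/16,59/32,119/64 } R={ 239/128,15/8,2 } -> 477/256
step 11: add BLUE to get BBRBBRBBBRB; options L={ 0,1,3/2,7/4,29/16,59/32,119/64,477/256 } R={ 239/128,15/8,2 } -> 955/512
step 12: add RED to get BBRBBRBBBRBR; options L={ 0,1,3/2,7/4,29/16,59/32,119/64,477/256 } R={ 955/512,239/128,15/8,2 } -> 1909/1024
step 13: add RED to get BBRBBRBBBRBRR; options L={ 0,1,3/2,7/4,29/16,59/32,119/64,477/256 } R={ 1909/1024,955/512,239/128,15/8,2 } -> 3817/2048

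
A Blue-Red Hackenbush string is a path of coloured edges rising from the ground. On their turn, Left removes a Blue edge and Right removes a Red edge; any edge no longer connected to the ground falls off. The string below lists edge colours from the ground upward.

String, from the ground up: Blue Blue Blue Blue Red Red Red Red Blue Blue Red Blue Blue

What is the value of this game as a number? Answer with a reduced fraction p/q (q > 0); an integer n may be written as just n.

Build g(s[:k]) for k = 1..13, string s = Blue Blue Blue Blue Red Red Red Red Blue Blue Red Blue Blue.
g(B) = { 0 | · } ⇒ 1
g(BB) = { 0; 1 | · } ⇒ 2
g(BBB) = { 0; 1; 2 | · } ⇒ 3
g(BBBB) = { 0; 1; 2; 3 | · } ⇒ 4
g(BBBBR) = { 0; 1; 2; 3 | 4 } ⇒ 7/2
g(BBBBRR) = { 0; 1; 2; 3 | 7/2; 4 } ⇒ 13/4
g(BBBBRRR) = { 0; 1; 2; 3 | 13/4; 7/2; 4 } ⇒ 25/8
g(BBBBRRRR) = { 0; 1; 2; 3 | 25/8; 13/4; 7/2; 4 } ⇒ 49/16
g(BBBBRRRRB) = { 0; 1; 2; 3; 49/16 | 25/8; 13/4; 7/2; 4 } ⇒ 99/32
g(BBBBRRRRBB) = { 0; 1; 2; 3; 49/16; 99/32 | 25/8; 13/4; 7/2; 4 } ⇒ 199/64
g(BBBBRRRRBBR) = { 0; 1; 2; 3; 49/16; 99/32 | 199/64; 25/8; 13/4; 7/2; 4 } ⇒ 397/128
g(BBBBRRRRBBRB) = { 0; 1; 2; 3; 49/16; 99/32; 397/128 | 199/64; 25/8; 13/4; 7/2; 4 } ⇒ 795/256
g(BBBBRRRRBBRBB) = { 0; 1; 2; 3; 49/16; 99/32; 397/128; 795/256 | 199/64; 25/8; 13/4; 7/2; 4 } ⇒ 1591/512

1591/512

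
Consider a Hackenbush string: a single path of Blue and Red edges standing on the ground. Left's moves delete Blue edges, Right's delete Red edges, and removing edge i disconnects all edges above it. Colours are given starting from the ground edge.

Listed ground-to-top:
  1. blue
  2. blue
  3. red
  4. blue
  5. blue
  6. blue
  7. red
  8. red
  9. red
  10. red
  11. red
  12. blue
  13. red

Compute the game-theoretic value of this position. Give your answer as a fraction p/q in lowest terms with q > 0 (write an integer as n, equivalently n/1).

v_1 [b]  L=[0]  R=[∅]  -> 1
v_2 [bb]  L=[0; 1]  R=[∅]  -> 2
v_3 [bbr]  L=[0; 1]  R=[2]  -> 3/2
v_4 [bbrb]  L=[0; 1; 3/2]  R=[2]  -> 7/4
v_5 [bbrbb]  L=[0; 1; 3/2; 7/4]  R=[2]  -> 15/8
v_6 [bbrbbb]  L=[0; 1; 3/2; 7/4; 15/8]  R=[2]  -> 31/16
v_7 [bbrbbbr]  L=[0; 1; 3/2; 7/4; 15/8]  R=[31/16; 2]  -> 61/32
v_8 [bbrbbbrr]  L=[0; 1; 3/2; 7/4; 15/8]  R=[61/32; 31/16; 2]  -> 121/64
v_9 [bbrbbbrrr]  L=[0; 1; 3/2; 7/4; 15/8]  R=[121/64; 61/32; 31/16; 2]  -> 241/128
v_10 [bbrbbbrrrr]  L=[0; 1; 3/2; 7/4; 15/8]  R=[241/128; 121/64; 61/32; 31/16; 2]  -> 481/256
v_11 [bbrbbbrrrrr]  L=[0; 1; 3/2; 7/4; 15/8]  R=[481/256; 241/128; 121/64; 61/32; 31/16; 2]  -> 961/512
v_12 [bbrbbbrrrrrb]  L=[0; 1; 3/2; 7/4; 15/8; 961/512]  R=[481/256; 241/128; 121/64; 61/32; 31/16; 2]  -> 1923/1024
v_13 [bbrbbbrrrrrbr]  L=[0; 1; 3/2; 7/4; 15/8; 961/512]  R=[1923/1024; 481/256; 241/128; 121/64; 61/32; 31/16; 2]  -> 3845/2048

3845/2048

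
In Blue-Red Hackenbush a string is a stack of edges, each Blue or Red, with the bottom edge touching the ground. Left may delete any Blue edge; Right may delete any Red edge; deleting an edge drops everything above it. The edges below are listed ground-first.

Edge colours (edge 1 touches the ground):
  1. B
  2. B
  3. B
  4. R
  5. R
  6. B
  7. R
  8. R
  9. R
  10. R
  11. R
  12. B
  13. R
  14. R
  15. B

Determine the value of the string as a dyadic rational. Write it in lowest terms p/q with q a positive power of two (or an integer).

val(B) = { 0 |  } ⇒ 1
val(BB) = { 0; 1 |  } ⇒ 2
val(BBB) = { 0; 1; 2 |  } ⇒ 3
val(BBBR) = { 0; 1; 2 | 3 } ⇒ 5/2
val(BBBRR) = { 0; 1; 2 | 5/2; 3 } ⇒ 9/4
val(BBBRRB) = { 0; 1; 2; 9/4 | 5/2; 3 } ⇒ 19/8
val(BBBRRBR) = { 0; 1; 2; 9/4 | 19/8; 5/2; 3 } ⇒ 37/16
val(BBBRRBRR) = { 0; 1; 2; 9/4 | 37/16; 19/8; 5/2; 3 } ⇒ 73/32
val(BBBRRBRRR) = { 0; 1; 2; 9/4 | 73/32; 37/16; 19/8; 5/2; 3 } ⇒ 145/64
val(BBBRRBRRRR) = { 0; 1; 2; 9/4 | 145/64; 73/32; 37/16; 19/8; 5/2; 3 } ⇒ 289/128
val(BBBRRBRRRRR) = { 0; 1; 2; 9/4 | 289/128; 145/64; 73/32; 37/16; 19/8; 5/2; 3 } ⇒ 577/256
val(BBBRRBRRRRRB) = { 0; 1; 2; 9/4; 577/256 | 289/128; 145/64; 73/32; 37/16; 19/8; 5/2; 3 } ⇒ 1155/512
val(BBBRRBRRRRRBR) = { 0; 1; 2; 9/4; 577/256 | 1155/512; 289/128; 145/64; 73/32; 37/16; 19/8; 5/2; 3 } ⇒ 2309/1024
val(BBBRRBRRRRRBRR) = { 0; 1; 2; 9/4; 577/256 | 2309/1024; 1155/512; 289/128; 145/64; 73/32; 37/16; 19/8; 5/2; 3 } ⇒ 4617/2048
val(BBBRRBRRRRRBRRB) = { 0; 1; 2; 9/4; 577/256; 4617/2048 | 2309/1024; 1155/512; 289/128; 145/64; 73/32; 37/16; 19/8; 5/2; 3 } ⇒ 9235/4096

9235/4096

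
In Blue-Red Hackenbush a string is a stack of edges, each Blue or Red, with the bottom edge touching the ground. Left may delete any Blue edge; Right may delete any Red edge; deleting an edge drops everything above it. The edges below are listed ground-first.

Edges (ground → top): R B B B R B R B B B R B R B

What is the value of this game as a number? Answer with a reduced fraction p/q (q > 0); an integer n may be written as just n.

R: Left {  }, Right { 0 } → simplest -1
RB: Left { -1 }, Right { 0 } → simplest -1/2
RBB: Left { -1, -1/2 }, Right { 0 } → simplest -1/4
RBBB: Left { -1, -1/2, -1/4 }, Right { 0 } → simplest -1/8
RBBBR: Left { -1, -1/2, -1/4 }, Right { -1/8, 0 } → simplest -3/16
RBBBRB: Left { -1, -1/2, -1/4, -3/16 }, Right { -1/8, 0 } → simplest -5/32
RBBBRBR: Left { -1, -1/2, -1/4, -3/16 }, Right { -5/32, -1/8, 0 } → simplest -11/64
RBBBRBRB: Left { -1, -1/2, -1/4, -3/16, -11/64 }, Right { -5/32, -1/8, 0 } → simplest -21/128
RBBBRBRBB: Left { -1, -1/2, -1/4, -3/16, -11/64, -21/128 }, Right { -5/32, -1/8, 0 } → simplest -41/256
RBBBRBRBBB: Left { -1, -1/2, -1/4, -3/16, -11/64, -21/128, -41/256 }, Right { -5/32, -1/8, 0 } → simplest -81/512
RBBBRBRBBBR: Left { -1, -1/2, -1/4, -3/16, -11/64, -21/128, -41/256 }, Right { -81/512, -5/32, -1/8, 0 } → simplest -163/1024
RBBBRBRBBBRB: Left { -1, -1/2, -1/4, -3/16, -11/64, -21/128, -41/256, -163/1024 }, Right { -81/512, -5/32, -1/8, 0 } → simplest -325/2048
RBBBRBRBBBRBR: Left { -1, -1/2, -1/4, -3/16, -11/64, -21/128, -41/256, -163/1024 }, Right { -325/2048, -81/512, -5/32, -1/8, 0 } → simplest -651/4096
RBBBRBRBBBRBRB: Left { -1, -1/2, -1/4, -3/16, -11/64, -21/128, -41/256, -163/1024, -651/4096 }, Right { -325/2048, -81/512, -5/32, -1/8, 0 } → simplest -1301/8192

-1301/8192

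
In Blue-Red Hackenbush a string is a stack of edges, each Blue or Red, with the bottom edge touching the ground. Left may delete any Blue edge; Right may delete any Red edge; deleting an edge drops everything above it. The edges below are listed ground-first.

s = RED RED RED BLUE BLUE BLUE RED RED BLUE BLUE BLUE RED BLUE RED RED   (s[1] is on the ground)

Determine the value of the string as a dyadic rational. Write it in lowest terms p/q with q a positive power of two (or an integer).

-8983/4096

v_1 [R]  L=[—]  R=[0]  — -1
v_2 [RR]  L=[—]  R=[-1, 0]  — -2
v_3 [RRR]  L=[—]  R=[-2, -1, 0]  — -3
v_4 [RRRB]  L=[-3]  R=[-2, -1, 0]  — -5/2
v_5 [RRRBB]  L=[-3, -5/2]  R=[-2, -1, 0]  — -9/4
v_6 [RRRBBB]  L=[-3, -5/2, -9/4]  R=[-2, -1, 0]  — -17/8
v_7 [RRRBBBR]  L=[-3, -5/2, -9/4]  R=[-17/8, -2, -1, 0]  — -35/16
v_8 [RRRBBBRR]  L=[-3, -5/2, -9/4]  R=[-35/16, -17/8, -2, -1, 0]  — -71/32
v_9 [RRRBBBRRB]  L=[-3, -5/2, -9/4, -71/32]  R=[-35/16, -17/8, -2, -1, 0]  — -141/64
v_10 [RRRBBBRRBB]  L=[-3, -5/2, -9/4, -71/32, -141/64]  R=[-35/16, -17/8, -2, -1, 0]  — -281/128
v_11 [RRRBBBRRBBB]  L=[-3, -5/2, -9/4, -71/32, -141/64, -281/128]  R=[-35/16, -17/8, -2, -1, 0]  — -561/256
v_12 [RRRBBBRRBBBR]  L=[-3, -5/2, -9/4, -71/32, -141/64, -281/128]  R=[-561/256, -35/16, -17/8, -2, -1, 0]  — -1123/512
v_13 [RRRBBBRRBBBRB]  L=[-3, -5/2, -9/4, -71/32, -141/64, -281/128, -1123/512]  R=[-561/256, -35/16, -17/8, -2, -1, 0]  — -2245/1024
v_14 [RRRBBBRRBBBRBR]  L=[-3, -5/2, -9/4, -71/32, -141/64, -281/128, -1123/512]  R=[-2245/1024, -561/256, -35/16, -17/8, -2, -1, 0]  — -4491/2048
v_15 [RRRBBBRRBBBRBRR]  L=[-3, -5/2, -9/4, -71/32, -141/64, -281/128, -1123/512]  R=[-4491/2048, -2245/1024, -561/256, -35/16, -17/8, -2, -1, 0]  — -8983/4096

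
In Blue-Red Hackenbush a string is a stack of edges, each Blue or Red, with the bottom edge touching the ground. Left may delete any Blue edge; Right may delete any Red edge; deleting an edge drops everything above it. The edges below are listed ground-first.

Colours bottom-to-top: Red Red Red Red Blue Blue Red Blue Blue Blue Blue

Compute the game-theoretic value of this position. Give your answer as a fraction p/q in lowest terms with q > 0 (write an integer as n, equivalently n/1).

Build G(s[:k]) for k = 1..11, string s = Red Red Red Red Blue Blue Red Blue Blue Blue Blue.
step 1: add Red to get R; options L={ ∅ } R={ 0 } = -1
step 2: add Red to get RR; options L={ ∅ } R={ -1 0 } = -2
step 3: add Red to get RRR; options L={ ∅ } R={ -2 -1 0 } = -3
step 4: add Red to get RRRR; options L={ ∅ } R={ -3 -2 -1 0 } = -4
step 5: add Blue to get RRRRB; options L={ -4 } R={ -3 -2 -1 0 } = -7/2
step 6: add Blue to get RRRRBB; options L={ -4 -7/2 } R={ -3 -2 -1 0 } = -13/4
step 7: add Red to get RRRRBBR; options L={ -4 -7/2 } R={ -13/4 -3 -2 -1 0 } = -27/8
step 8: add Blue to get RRRRBBRB; options L={ -4 -7/2 -27/8 } R={ -13/4 -3 -2 -1 0 } = -53/16
step 9: add Blue to get RRRRBBRBB; options L={ -4 -7/2 -27/8 -53/16 } R={ -13/4 -3 -2 -1 0 } = -105/32
step 10: add Blue to get RRRRBBRBBB; options L={ -4 -7/2 -27/8 -53/16 -105/32 } R={ -13/4 -3 -2 -1 0 } = -209/64
step 11: add Blue to get RRRRBBRBBBB; options L={ -4 -7/2 -27/8 -53/16 -105/32 -209/64 } R={ -13/4 -3 -2 -1 0 } = -417/128

-417/128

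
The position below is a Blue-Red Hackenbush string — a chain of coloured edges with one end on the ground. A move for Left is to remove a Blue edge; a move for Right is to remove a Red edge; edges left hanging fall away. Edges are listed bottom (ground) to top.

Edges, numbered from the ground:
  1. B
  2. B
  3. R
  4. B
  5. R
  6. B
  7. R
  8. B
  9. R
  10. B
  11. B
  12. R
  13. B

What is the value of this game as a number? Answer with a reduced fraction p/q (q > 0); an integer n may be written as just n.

Build G(s[:k]) for k = 1..13, string s = B B R B R B R B R B B R B.
B: Left { 0 }, Right { — } → simplest 1
BB: Left { 0; 1 }, Right { — } → simplest 2
BBR: Left { 0; 1 }, Right { 2 } → simplest 3/2
BBRB: Left { 0; 1; 3/2 }, Right { 2 } → simplest 7/4
BBRBR: Left { 0; 1; 3/2 }, Right { 7/4; 2 } → simplest 13/8
BBRBRB: Left { 0; 1; 3/2; 13/8 }, Right { 7/4; 2 } → simplest 27/16
BBRBRBR: Left { 0; 1; 3/2; 13/8 }, Right { 27/16; 7/4; 2 } → simplest 53/32
BBRBRBRB: Left { 0; 1; 3/2; 13/8; 53/32 }, Right { 27/16; 7/4; 2 } → simplest 107/64
BBRBRBRBR: Left { 0; 1; 3/2; 13/8; 53/32 }, Right { 107/64; 27/16; 7/4; 2 } → simplest 213/128
BBRBRBRBRB: Left { 0; 1; 3/2; 13/8; 53/32; 213/128 }, Right { 107/64; 27/16; 7/4; 2 } → simplest 427/256
BBRBRBRBRBB: Left { 0; 1; 3/2; 13/8; 53/32; 213/128; 427/256 }, Right { 107/64; 27/16; 7/4; 2 } → simplest 855/512
BBRBRBRBRBBR: Left { 0; 1; 3/2; 13/8; 53/32; 213/128; 427/256 }, Right { 855/512; 107/64; 27/16; 7/4; 2 } → simplest 1709/1024
BBRBRBRBRBBRB: Left { 0; 1; 3/2; 13/8; 53/32; 213/128; 427/256; 1709/1024 }, Right { 855/512; 107/64; 27/16; 7/4; 2 } → simplest 3419/2048

3419/2048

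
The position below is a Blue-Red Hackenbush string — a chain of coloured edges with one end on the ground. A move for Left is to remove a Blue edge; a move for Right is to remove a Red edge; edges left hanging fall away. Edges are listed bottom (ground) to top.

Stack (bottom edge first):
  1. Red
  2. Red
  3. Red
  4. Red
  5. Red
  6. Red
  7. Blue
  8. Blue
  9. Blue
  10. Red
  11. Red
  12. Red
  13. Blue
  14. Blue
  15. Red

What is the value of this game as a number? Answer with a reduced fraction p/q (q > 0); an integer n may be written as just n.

Prefix values for Red Red Red Red Red Red Blue Blue Blue Red Red Red Blue Blue Red via {L|R} + simplicity:
1 of 15 · R · max L −∞ · min R 0 gives -1
2 of 15 · RR · max L −∞ · min R -1 gives -2
3 of 15 · RRR · max L −∞ · min R -2 gives -3
4 of 15 · RRRR · max L −∞ · min R -3 gives -4
5 of 15 · RRRRR · max L −∞ · min R -4 gives -5
6 of 15 · RRRRRR · max L −∞ · min R -5 gives -6
7 of 15 · RRRRRRB · max L -6 · min R -5 gives -11/2
8 of 15 · RRRRRRBB · max L -11/2 · min R -5 gives -21/4
9 of 15 · RRRRRRBBB · max L -21/4 · min R -5 gives -41/8
10 of 15 · RRRRRRBBBR · max L -21/4 · min R -41/8 gives -83/16
11 of 15 · RRRRRRBBBRR · max L -21/4 · min R -83/16 gives -167/32
12 of 15 · RRRRRRBBBRRR · max L -21/4 · min R -167/32 gives -335/64
13 of 15 · RRRRRRBBBRRRB · max L -335/64 · min R -167/32 gives -669/128
14 of 15 · RRRRRRBBBRRRBB · max L -669/128 · min R -167/32 gives -1337/256
15 of 15 · RRRRRRBBBRRRBBR · max L -669/128 · min R -1337/256 gives -2675/512

-2675/512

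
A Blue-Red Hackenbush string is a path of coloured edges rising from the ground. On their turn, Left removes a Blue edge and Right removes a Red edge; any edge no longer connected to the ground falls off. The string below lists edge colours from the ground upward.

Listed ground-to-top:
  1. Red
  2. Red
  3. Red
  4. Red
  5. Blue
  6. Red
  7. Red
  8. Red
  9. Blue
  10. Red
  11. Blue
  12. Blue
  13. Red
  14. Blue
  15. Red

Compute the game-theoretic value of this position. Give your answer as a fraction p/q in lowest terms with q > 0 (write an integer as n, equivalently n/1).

Prefix values for Red Red Red Red Blue Red Red Red Blue Red Blue Blue Red Blue Red via {L|R} + simplicity:
1 of 15 · R · max L −∞ · min R 0 => -1
2 of 15 · RR · max L −∞ · min R -1 => -2
3 of 15 · RRR · max L −∞ · min R -2 => -3
4 of 15 · RRRR · max L −∞ · min R -3 => -4
5 of 15 · RRRRB · max L -4 · min R -3 => -7/2
6 of 15 · RRRRBR · max L -4 · min R -7/2 => -15/4
7 of 15 · RRRRBRR · max L -4 · min R -15/4 => -31/8
8 of 15 · RRRRBRRR · max L -4 · min R -31/8 => -63/16
9 of 15 · RRRRBRRRB · max L -63/16 · min R -31/8 => -125/32
10 of 15 · RRRRBRRRBR · max L -63/16 · min R -125/32 => -251/64
11 of 15 · RRRRBRRRBRB · max L -251/64 · min R -125/32 => -501/128
12 of 15 · RRRRBRRRBRBB · max L -501/128 · min R -125/32 => -1001/256
13 of 15 · RRRRBRRRBRBBR · max L -501/128 · min R -1001/256 => -2003/512
14 of 15 · RRRRBRRRBRBBRB · max L -2003/512 · min R -1001/256 => -4005/1024
15 of 15 · RRRRBRRRBRBBRBR · max L -2003/512 · min R -4005/1024 => -8011/2048

-8011/2048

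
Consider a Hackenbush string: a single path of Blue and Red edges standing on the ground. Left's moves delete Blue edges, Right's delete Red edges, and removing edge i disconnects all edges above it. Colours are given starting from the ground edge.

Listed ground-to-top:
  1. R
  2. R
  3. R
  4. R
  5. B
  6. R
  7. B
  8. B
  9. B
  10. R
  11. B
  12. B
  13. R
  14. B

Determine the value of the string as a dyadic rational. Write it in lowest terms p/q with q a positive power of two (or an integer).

Build value(s[:k]) for k = 1..14, string s = R R R R B R B B B R B B R B.
R: Left { · }, Right { 0 } -> simplest -1
RR: Left { · }, Right { -1; 0 } -> simplest -2
RRR: Left { · }, Right { -2; -1; 0 } -> simplest -3
RRRR: Left { · }, Right { -3; -2; -1; 0 } -> simplest -4
RRRRB: Left { -4 }, Right { -3; -2; -1; 0 } -> simplest -7/2
RRRRBR: Left { -4 }, Right { -7/2; -3; -2; -1; 0 } -> simplest -15/4
RRRRBRB: Left { -4; -15/4 }, Right { -7/2; -3; -2; -1; 0 } -> simplest -29/8
RRRRBRBB: Left { -4; -15/4; -29/8 }, Right { -7/2; -3; -2; -1; 0 } -> simplest -57/16
RRRRBRBBB: Left { -4; -15/4; -29/8; -57/16 }, Right { -7/2; -3; -2; -1; 0 } -> simplest -113/32
RRRRBRBBBR: Left { -4; -15/4; -29/8; -57/16 }, Right { -113/32; -7/2; -3; -2; -1; 0 } -> simplest -227/64
RRRRBRBBBRB: Left { -4; -15/4; -29/8; -57/16; -227/64 }, Right { -113/32; -7/2; -3; -2; -1; 0 } -> simplest -453/128
RRRRBRBBBRBB: Left { -4; -15/4; -29/8; -57/16; -227/64; -453/128 }, Right { -113/32; -7/2; -3; -2; -1; 0 } -> simplest -905/256
RRRRBRBBBRBBR: Left { -4; -15/4; -29/8; -57/16; -227/64; -453/128 }, Right { -905/256; -113/32; -7/2; -3; -2; -1; 0 } -> simplest -1811/512
RRRRBRBBBRBBRB: Left { -4; -15/4; -29/8; -57/16; -227/64; -453/128; -1811/512 }, Right { -905/256; -113/32; -7/2; -3; -2; -1; 0 } -> simplest -3621/1024

-3621/1024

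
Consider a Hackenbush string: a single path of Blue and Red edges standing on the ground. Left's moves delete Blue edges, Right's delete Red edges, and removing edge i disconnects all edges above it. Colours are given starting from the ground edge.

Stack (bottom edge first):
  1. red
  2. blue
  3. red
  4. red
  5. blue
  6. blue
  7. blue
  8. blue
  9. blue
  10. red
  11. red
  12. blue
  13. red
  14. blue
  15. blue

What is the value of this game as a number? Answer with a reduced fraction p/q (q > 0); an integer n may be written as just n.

edge 1 of 15 (red): { · | 0 } -> -1
edge 2 of 15 (blue): { -1 | 0 } -> -1/2
edge 3 of 15 (red): { -1 | -1/2; 0 } -> -3/4
edge 4 of 15 (red): { -1 | -3/4; -1/2; 0 } -> -7/8
edge 5 of 15 (blue): { -1; -7/8 | -3/4; -1/2; 0 } -> -13/16
edge 6 of 15 (blue): { -1; -7/8; -13/16 | -3/4; -1/2; 0 } -> -25/32
edge 7 of 15 (blue): { -1; -7/8; -13/16; -25/32 | -3/4; -1/2; 0 } -> -49/64
edge 8 of 15 (blue): { -1; -7/8; -13/16; -25/32; -49/64 | -3/4; -1/2; 0 } -> -97/128
edge 9 of 15 (blue): { -1; -7/8; -13/16; -25/32; -49/64; -97/128 | -3/4; -1/2; 0 } -> -193/256
edge 10 of 15 (red): { -1; -7/8; -13/16; -25/32; -49/64; -97/128 | -193/256; -3/4; -1/2; 0 } -> -387/512
edge 11 of 15 (red): { -1; -7/8; -13/16; -25/32; -49/64; -97/128 | -387/512; -193/256; -3/4; -1/2; 0 } -> -775/1024
edge 12 of 15 (blue): { -1; -7/8; -13/16; -25/32; -49/64; -97/128; -775/1024 | -387/512; -193/256; -3/4; -1/2; 0 } -> -1549/2048
edge 13 of 15 (red): { -1; -7/8; -13/16; -25/32; -49/64; -97/128; -775/1024 | -1549/2048; -387/512; -193/256; -3/4; -1/2; 0 } -> -3099/4096
edge 14 of 15 (blue): { -1; -7/8; -13/16; -25/32; -49/64; -97/128; -775/1024; -3099/4096 | -1549/2048; -387/512; -193/256; -3/4; -1/2; 0 } -> -6197/8192
edge 15 of 15 (blue): { -1; -7/8; -13/16; -25/32; -49/64; -97/128; -775/1024; -3099/4096; -6197/8192 | -1549/2048; -387/512; -193/256; -3/4; -1/2; 0 } -> -12393/16384

-12393/16384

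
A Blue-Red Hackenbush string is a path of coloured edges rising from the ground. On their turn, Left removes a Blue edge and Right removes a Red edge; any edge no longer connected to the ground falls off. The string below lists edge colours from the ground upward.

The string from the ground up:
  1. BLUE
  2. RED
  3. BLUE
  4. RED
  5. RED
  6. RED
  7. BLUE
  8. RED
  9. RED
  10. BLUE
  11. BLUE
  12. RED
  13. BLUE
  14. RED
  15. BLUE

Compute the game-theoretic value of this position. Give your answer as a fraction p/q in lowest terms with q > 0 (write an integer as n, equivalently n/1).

Build g(s[:k]) for k = 1..15, string s = BLUE RED BLUE RED RED RED BLUE RED RED BLUE BLUE RED BLUE RED BLUE.
g_1 [B]  L=[0]  R=[—]  — 1
g_2 [BR]  L=[0]  R=[1]  — 1/2
g_3 [BRB]  L=[0; 1/2]  R=[1]  — 3/4
g_4 [BRBR]  L=[0; 1/2]  R=[3/4; 1]  — 5/8
g_5 [BRBRR]  L=[0; 1/2]  R=[5/8; 3/4; 1]  — 9/16
g_6 [BRBRRR]  L=[0; 1/2]  R=[9/16; 5/8; 3/4; 1]  — 17/32
g_7 [BRBRRRB]  L=[0; 1/2; 17/32]  R=[9/16; 5/8; 3/4; 1]  — 35/64
g_8 [BRBRRRBR]  L=[0; 1/2; 17/32]  R=[35/64; 9/16; 5/8; 3/4; 1]  — 69/128
g_9 [BRBRRRBRR]  L=[0; 1/2; 17/32]  R=[69/128; 35/64; 9/16; 5/8; 3/4; 1]  — 137/256
g_10 [BRBRRRBRRB]  L=[0; 1/2; 17/32; 137/256]  R=[69/128; 35/64; 9/16; 5/8; 3/4; 1]  — 275/512
g_11 [BRBRRRBRRBB]  L=[0; 1/2; 17/32; 137/256; 275/512]  R=[69/128; 35/64; 9/16; 5/8; 3/4; 1]  — 551/1024
g_12 [BRBRRRBRRBBR]  L=[0; 1/2; 17/32; 137/256; 275/512]  R=[551/1024; 69/128; 35/64; 9/16; 5/8; 3/4; 1]  — 1101/2048
g_13 [BRBRRRBRRBBRB]  L=[0; 1/2; 17/32; 137/256; 275/512; 1101/2048]  R=[551/1024; 69/128; 35/64; 9/16; 5/8; 3/4; 1]  — 2203/4096
g_14 [BRBRRRBRRBBRBR]  L=[0; 1/2; 17/32; 137/256; 275/512; 1101/2048]  R=[2203/4096; 551/1024; 69/128; 35/64; 9/16; 5/8; 3/4; 1]  — 4405/8192
g_15 [BRBRRRBRRBBRBRB]  L=[0; 1/2; 17/32; 137/256; 275/512; 1101/2048; 4405/8192]  R=[2203/4096; 551/1024; 69/128; 35/64; 9/16; 5/8; 3/4; 1]  — 8811/16384

8811/16384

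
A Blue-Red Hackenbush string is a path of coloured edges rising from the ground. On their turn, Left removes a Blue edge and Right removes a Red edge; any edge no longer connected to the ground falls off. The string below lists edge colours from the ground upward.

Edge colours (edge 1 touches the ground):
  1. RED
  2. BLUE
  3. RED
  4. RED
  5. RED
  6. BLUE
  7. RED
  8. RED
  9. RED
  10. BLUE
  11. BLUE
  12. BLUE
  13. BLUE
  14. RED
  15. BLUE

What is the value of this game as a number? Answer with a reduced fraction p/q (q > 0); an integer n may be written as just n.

Prefix values for RED BLUE RED RED RED BLUE RED RED RED BLUE BLUE BLUE BLUE RED BLUE via {L|R} + simplicity:
value_1 [R]  L=[∅]  R=[0]  ⇒ -1
value_2 [RB]  L=[-1]  R=[0]  ⇒ -1/2
value_3 [RBR]  L=[-1]  R=[-1/2; 0]  ⇒ -3/4
value_4 [RBRR]  L=[-1]  R=[-3/4; -1/2; 0]  ⇒ -7/8
value_5 [RBRRR]  L=[-1]  R=[-7/8; -3/4; -1/2; 0]  ⇒ -15/16
value_6 [RBRRRB]  L=[-1; -15/16]  R=[-7/8; -3/4; -1/2; 0]  ⇒ -29/32
value_7 [RBRRRBR]  L=[-1; -15/16]  R=[-29/32; -7/8; -3/4; -1/2; 0]  ⇒ -59/64
value_8 [RBRRRBRR]  L=[-1; -15/16]  R=[-59/64; -29/32; -7/8; -3/4; -1/2; 0]  ⇒ -119/128
value_9 [RBRRRBRRR]  L=[-1; -15/16]  R=[-119/128; -59/64; -29/32; -7/8; -3/4; -1/2; 0]  ⇒ -239/256
value_10 [RBRRRBRRRB]  L=[-1; -15/16; -239/256]  R=[-119/128; -59/64; -29/32; -7/8; -3/4; -1/2; 0]  ⇒ -477/512
value_11 [RBRRRBRRRBB]  L=[-1; -15/16; -239/256; -477/512]  R=[-119/128; -59/64; -29/32; -7/8; -3/4; -1/2; 0]  ⇒ -953/1024
value_12 [RBRRRBRRRBBB]  L=[-1; -15/16; -239/256; -477/512; -953/1024]  R=[-119/128; -59/64; -29/32; -7/8; -3/4; -1/2; 0]  ⇒ -1905/2048
value_13 [RBRRRBRRRBBBB]  L=[-1; -15/16; -239/256; -477/512; -953/1024; -1905/2048]  R=[-119/128; -59/64; -29/32; -7/8; -3/4; -1/2; 0]  ⇒ -3809/4096
value_14 [RBRRRBRRRBBBBR]  L=[-1; -15/16; -239/256; -477/512; -953/1024; -1905/2048]  R=[-3809/4096; -119/128; -59/64; -29/32; -7/8; -3/4; -1/2; 0]  ⇒ -7619/8192
value_15 [RBRRRBRRRBBBBRB]  L=[-1; -15/16; -239/256; -477/512; -953/1024; -1905/2048; -7619/8192]  R=[-3809/4096; -119/128; -59/64; -29/32; -7/8; -3/4; -1/2; 0]  ⇒ -15237/16384

-15237/16384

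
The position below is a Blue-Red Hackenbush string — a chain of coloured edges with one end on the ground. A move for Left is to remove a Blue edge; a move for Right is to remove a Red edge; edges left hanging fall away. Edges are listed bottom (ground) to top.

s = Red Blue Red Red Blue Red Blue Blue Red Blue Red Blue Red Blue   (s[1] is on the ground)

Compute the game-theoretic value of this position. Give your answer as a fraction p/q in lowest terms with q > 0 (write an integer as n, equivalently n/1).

-6741/8192

Build g(s[:k]) for k = 1..14, string s = Red Blue Red Red Blue Red Blue Blue Red Blue Red Blue Red Blue.
g(R) = {  | 0 } = -1
g(RB) = { -1 | 0 } = -1/2
g(RBR) = { -1 | -1/2; 0 } = -3/4
g(RBRR) = { -1 | -3/4; -1/2; 0 } = -7/8
g(RBRRB) = { -1; -7/8 | -3/4; -1/2; 0 } = -13/16
g(RBRRBR) = { -1; -7/8 | -13/16; -3/4; -1/2; 0 } = -27/32
g(RBRRBRB) = { -1; -7/8; -27/32 | -13/16; -3/4; -1/2; 0 } = -53/64
g(RBRRBRBB) = { -1; -7/8; -27/32; -53/64 | -13/16; -3/4; -1/2; 0 } = -105/128
g(RBRRBRBBR) = { -1; -7/8; -27/32; -53/64 | -105/128; -13/16; -3/4; -1/2; 0 } = -211/256
g(RBRRBRBBRB) = { -1; -7/8; -27/32; -53/64; -211/256 | -105/128; -13/16; -3/4; -1/2; 0 } = -421/512
g(RBRRBRBBRBR) = { -1; -7/8; -27/32; -53/64; -211/256 | -421/512; -105/128; -13/16; -3/4; -1/2; 0 } = -843/1024
g(RBRRBRBBRBRB) = { -1; -7/8; -27/32; -53/64; -211/256; -843/1024 | -421/512; -105/128; -13/16; -3/4; -1/2; 0 } = -1685/2048
g(RBRRBRBBRBRBR) = { -1; -7/8; -27/32; -53/64; -211/256; -843/1024 | -1685/2048; -421/512; -105/128; -13/16; -3/4; -1/2; 0 } = -3371/4096
g(RBRRBRBBRBRBRB) = { -1; -7/8; -27/32; -53/64; -211/256; -843/1024; -3371/4096 | -1685/2048; -421/512; -105/128; -13/16; -3/4; -1/2; 0 } = -6741/8192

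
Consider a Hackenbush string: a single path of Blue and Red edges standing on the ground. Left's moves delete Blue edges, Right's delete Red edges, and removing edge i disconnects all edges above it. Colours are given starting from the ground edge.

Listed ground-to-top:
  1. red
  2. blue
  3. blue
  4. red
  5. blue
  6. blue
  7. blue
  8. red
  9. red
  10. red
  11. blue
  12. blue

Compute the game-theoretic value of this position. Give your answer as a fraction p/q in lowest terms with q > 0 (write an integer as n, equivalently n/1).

val_1 [r]  L=[none]  R=[0]  -> -1
val_2 [rb]  L=[-1]  R=[0]  -> -1/2
val_3 [rbb]  L=[-1, -1/2]  R=[0]  -> -1/4
val_4 [rbbr]  L=[-1, -1/2]  R=[-1/4, 0]  -> -3/8
val_5 [rbbrb]  L=[-1, -1/2, -3/8]  R=[-1/4, 0]  -> -5/16
val_6 [rbbrbb]  L=[-1, -1/2, -3/8, -5/16]  R=[-1/4, 0]  -> -9/32
val_7 [rbbrbbb]  L=[-1, -1/2, -3/8, -5/16, -9/32]  R=[-1/4, 0]  -> -17/64
val_8 [rbbrbbbr]  L=[-1, -1/2, -3/8, -5/16, -9/32]  R=[-17/64, -1/4, 0]  -> -35/128
val_9 [rbbrbbbrr]  L=[-1, -1/2, -3/8, -5/16, -9/32]  R=[-35/128, -17/64, -1/4, 0]  -> -71/256
val_10 [rbbrbbbrrr]  L=[-1, -1/2, -3/8, -5/16, -9/32]  R=[-71/256, -35/128, -17/64, -1/4, 0]  -> -143/512
val_11 [rbbrbbbrrrb]  L=[-1, -1/2, -3/8, -5/16, -9/32, -143/512]  R=[-71/256, -35/128, -17/64, -1/4, 0]  -> -285/1024
val_12 [rbbrbbbrrrbb]  L=[-1, -1/2, -3/8, -5/16, -9/32, -143/512, -285/1024]  R=[-71/256, -35/128, -17/64, -1/4, 0]  -> -569/2048

-569/2048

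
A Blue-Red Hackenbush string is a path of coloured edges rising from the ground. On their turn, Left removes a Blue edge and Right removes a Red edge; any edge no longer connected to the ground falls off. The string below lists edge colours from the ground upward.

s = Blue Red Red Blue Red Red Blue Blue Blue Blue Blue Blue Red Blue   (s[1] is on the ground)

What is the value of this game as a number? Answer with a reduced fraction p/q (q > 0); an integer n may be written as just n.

2555/8192

Prefix values for Blue Red Red Blue Red Red Blue Blue Blue Blue Blue Blue Red Blue via {L|R} + simplicity:
value_1 [B]  L=[0]  R=[·]  -> 1
value_2 [BR]  L=[0]  R=[1]  -> 1/2
value_3 [BRR]  L=[0]  R=[1/2; 1]  -> 1/4
value_4 [BRRB]  L=[0; 1/4]  R=[1/2; 1]  -> 3/8
value_5 [BRRBR]  L=[0; 1/4]  R=[3/8; 1/2; 1]  -> 5/16
value_6 [BRRBRR]  L=[0; 1/4]  R=[5/16; 3/8; 1/2; 1]  -> 9/32
value_7 [BRRBRRB]  L=[0; 1/4; 9/32]  R=[5/16; 3/8; 1/2; 1]  -> 19/64
value_8 [BRRBRRBB]  L=[0; 1/4; 9/32; 19/64]  R=[5/16; 3/8; 1/2; 1]  -> 39/128
value_9 [BRRBRRBBB]  L=[0; 1/4; 9/32; 19/64; 39/128]  R=[5/16; 3/8; 1/2; 1]  -> 79/256
value_10 [BRRBRRBBBB]  L=[0; 1/4; 9/32; 19/64; 39/128; 79/256]  R=[5/16; 3/8; 1/2; 1]  -> 159/512
value_11 [BRRBRRBBBBB]  L=[0; 1/4; 9/32; 19/64; 39/128; 79/256; 159/512]  R=[5/16; 3/8; 1/2; 1]  -> 319/1024
value_12 [BRRBRRBBBBBB]  L=[0; 1/4; 9/32; 19/64; 39/128; 79/256; 159/512; 319/1024]  R=[5/16; 3/8; 1/2; 1]  -> 639/2048
value_13 [BRRBRRBBBBBBR]  L=[0; 1/4; 9/32; 19/64; 39/128; 79/256; 159/512; 319/1024]  R=[639/2048; 5/16; 3/8; 1/2; 1]  -> 1277/4096
value_14 [BRRBRRBBBBBBRB]  L=[0; 1/4; 9/32; 19/64; 39/128; 79/256; 159/512; 319/1024; 1277/4096]  R=[639/2048; 5/16; 3/8; 1/2; 1]  -> 2555/8192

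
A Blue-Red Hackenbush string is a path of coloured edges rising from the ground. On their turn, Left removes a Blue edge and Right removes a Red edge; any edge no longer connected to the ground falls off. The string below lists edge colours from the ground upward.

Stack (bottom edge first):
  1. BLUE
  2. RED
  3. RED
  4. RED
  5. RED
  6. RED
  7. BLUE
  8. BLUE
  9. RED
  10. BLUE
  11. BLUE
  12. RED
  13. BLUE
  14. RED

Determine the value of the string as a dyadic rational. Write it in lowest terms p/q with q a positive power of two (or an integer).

Build g(s[:k]) for k = 1..14, string s = BLUE RED RED RED RED RED BLUE BLUE RED BLUE BLUE RED BLUE RED.
step 1: add BLUE to get B; options L={ 0 } R={ ∅ } — 1
step 2: add RED to get BR; options L={ 0 } R={ 1 } — 1/2
step 3: add RED to get BRR; options L={ 0 } R={ 1/2, 1 } — 1/4
step 4: add RED to get BRRR; options L={ 0 } R={ 1/4, 1/2, 1 } — 1/8
step 5: add RED to get BRRRR; options L={ 0 } R={ 1/8, 1/4, 1/2, 1 } — 1/16
step 6: add RED to get BRRRRR; options L={ 0 } R={ 1/16, 1/8, 1/4, 1/2, 1 } — 1/32
step 7: add BLUE to get BRRRRRB; options L={ 0, 1/32 } R={ 1/16, 1/8, 1/4, 1/2, 1 } — 3/64
step 8: add BLUE to get BRRRRRBB; options L={ 0, 1/32, 3/64 } R={ 1/16, 1/8, 1/4, 1/2, 1 } — 7/128
step 9: add RED to get BRRRRRBBR; options L={ 0, 1/32, 3/64 } R={ 7/128, 1/16, 1/8, 1/4, 1/2, 1 } — 13/256
step 10: add BLUE to get BRRRRRBBRB; options L={ 0, 1/32, 3/64, 13/256 } R={ 7/128, 1/16, 1/8, 1/4, 1/2, 1 } — 27/512
step 11: add BLUE to get BRRRRRBBRBB; options L={ 0, 1/32, 3/64, 13/256, 27/512 } R={ 7/128, 1/16, 1/8, 1/4, 1/2, 1 } — 55/1024
step 12: add RED to get BRRRRRBBRBBR; options L={ 0, 1/32, 3/64, 13/256, 27/512 } R={ 55/1024, 7/128, 1/16, 1/8, 1/4, 1/2, 1 } — 109/2048
step 13: add BLUE to get BRRRRRBBRBBRB; options L={ 0, 1/32, 3/64, 13/256, 27/512, 109/2048 } R={ 55/1024, 7/128, 1/16, 1/8, 1/4, 1/2, 1 } — 219/4096
step 14: add RED to get BRRRRRBBRBBRBR; options L={ 0, 1/32, 3/64, 13/256, 27/512, 109/2048 } R={ 219/4096, 55/1024, 7/128, 1/16, 1/8, 1/4, 1/2, 1 } — 437/8192

437/8192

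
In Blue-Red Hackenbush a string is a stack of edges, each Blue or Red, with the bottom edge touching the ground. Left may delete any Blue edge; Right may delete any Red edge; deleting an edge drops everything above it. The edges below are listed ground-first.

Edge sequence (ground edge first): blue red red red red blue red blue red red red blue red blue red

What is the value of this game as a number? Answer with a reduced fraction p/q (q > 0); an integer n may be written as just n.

1301/16384

Build g(s[:k]) for k = 1..15, string s = blue red red red red blue red blue red red red blue red blue red.
step 1: add blue to get b; options L={ 0 } R={  } so 1
step 2: add red to get br; options L={ 0 } R={ 1 } so 1/2
step 3: add red to get brr; options L={ 0 } R={ 1/2 1 } so 1/4
step 4: add red to get brrr; options L={ 0 } R={ 1/4 1/2 1 } so 1/8
step 5: add red to get brrrr; options L={ 0 } R={ 1/8 1/4 1/2 1 } so 1/16
step 6: add blue to get brrrrb; options L={ 0 1/16 } R={ 1/8 1/4 1/2 1 } so 3/32
step 7: add red to get brrrrbr; options L={ 0 1/16 } R={ 3/32 1/8 1/4 1/2 1 } so 5/64
step 8: add blue to get brrrrbrb; options L={ 0 1/16 5/64 } R={ 3/32 1/8 1/4 1/2 1 } so 11/128
step 9: add red to get brrrrbrbr; options L={ 0 1/16 5/64 } R={ 11/128 3/32 1/8 1/4 1/2 1 } so 21/256
step 10: add red to get brrrrbrbrr; options L={ 0 1/16 5/64 } R={ 21/256 11/128 3/32 1/8 1/4 1/2 1 } so 41/512
step 11: add red to get brrrrbrbrrr; options L={ 0 1/16 5/64 } R={ 41/512 21/256 11/128 3/32 1/8 1/4 1/2 1 } so 81/1024
step 12: add blue to get brrrrbrbrrrb; options L={ 0 1/16 5/64 81/1024 } R={ 41/512 21/256 11/128 3/32 1/8 1/4 1/2 1 } so 163/2048
step 13: add red to get brrrrbrbrrrbr; options L={ 0 1/16 5/64 81/1024 } R={ 163/2048 41/512 21/256 11/128 3/32 1/8 1/4 1/2 1 } so 325/4096
step 14: add blue to get brrrrbrbrrrbrb; options L={ 0 1/16 5/64 81/1024 325/4096 } R={ 163/2048 41/512 21/256 11/128 3/32 1/8 1/4 1/2 1 } so 651/8192
step 15: add red to get brrrrbrbrrrbrbr; options L={ 0 1/16 5/64 81/1024 325/4096 } R={ 651/8192 163/2048 41/512 21/256 11/128 3/32 1/8 1/4 1/2 1 } so 1301/16384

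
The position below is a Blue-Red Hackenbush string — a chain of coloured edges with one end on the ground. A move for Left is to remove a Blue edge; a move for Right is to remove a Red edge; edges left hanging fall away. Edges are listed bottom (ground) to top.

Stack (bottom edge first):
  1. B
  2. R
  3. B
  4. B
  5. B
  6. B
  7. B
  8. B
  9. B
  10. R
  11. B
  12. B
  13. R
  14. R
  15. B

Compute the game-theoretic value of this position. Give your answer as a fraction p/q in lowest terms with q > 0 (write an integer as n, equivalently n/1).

step 1: add B to get B; options L={ 0 } R={ none } => 1
step 2: add R to get BR; options L={ 0 } R={ 1 } => 1/2
step 3: add B to get BRB; options L={ 0 1/2 } R={ 1 } => 3/4
step 4: add B to get BRBB; options L={ 0 1/2 3/4 } R={ 1 } => 7/8
step 5: add B to get BRBBB; options L={ 0 1/2 3/4 7/8 } R={ 1 } => 15/16
step 6: add B to get BRBBBB; options L={ 0 1/2 3/4 7/8 15/16 } R={ 1 } => 31/32
step 7: add B to get BRBBBBB; options L={ 0 1/2 3/4 7/8 15/16 31/32 } R={ 1 } => 63/64
step 8: add B to get BRBBBBBB; options L={ 0 1/2 3/4 7/8 15/16 31/32 63/64 } R={ 1 } => 127/128
step 9: add B to get BRBBBBBBB; options L={ 0 1/2 3/4 7/8 15/16 31/32 63/64 127/128 } R={ 1 } => 255/256
step 10: add R to get BRBBBBBBBR; options L={ 0 1/2 3/4 7/8 15/16 31/32 63/64 127/128 } R={ 255/256 1 } => 509/512
step 11: add B to get BRBBBBBBBRB; options L={ 0 1/2 3/4 7/8 15/16 31/32 63/64 127/128 509/512 } R={ 255/256 1 } => 1019/1024
step 12: add B to get BRBBBBBBBRBB; options L={ 0 1/2 3/4 7/8 15/16 31/32 63/64 127/128 509/512 1019/1024 } R={ 255/256 1 } => 2039/2048
step 13: add R to get BRBBBBBBBRBBR; options L={ 0 1/2 3/4 7/8 15/16 31/32 63/64 127/128 509/512 1019/1024 } R={ 2039/2048 255/256 1 } => 4077/4096
step 14: add R to get BRBBBBBBBRBBRR; options L={ 0 1/2 3/4 7/8 15/16 31/32 63/64 127/128 509/512 1019/1024 } R={ 4077/4096 2039/2048 255/256 1 } => 8153/8192
step 15: add B to get BRBBBBBBBRBBRRB; options L={ 0 1/2 3/4 7/8 15/16 31/32 63/64 127/128 509/512 1019/1024 8153/8192 } R={ 4077/4096 2039/2048 255/256 1 } => 16307/16384

16307/16384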